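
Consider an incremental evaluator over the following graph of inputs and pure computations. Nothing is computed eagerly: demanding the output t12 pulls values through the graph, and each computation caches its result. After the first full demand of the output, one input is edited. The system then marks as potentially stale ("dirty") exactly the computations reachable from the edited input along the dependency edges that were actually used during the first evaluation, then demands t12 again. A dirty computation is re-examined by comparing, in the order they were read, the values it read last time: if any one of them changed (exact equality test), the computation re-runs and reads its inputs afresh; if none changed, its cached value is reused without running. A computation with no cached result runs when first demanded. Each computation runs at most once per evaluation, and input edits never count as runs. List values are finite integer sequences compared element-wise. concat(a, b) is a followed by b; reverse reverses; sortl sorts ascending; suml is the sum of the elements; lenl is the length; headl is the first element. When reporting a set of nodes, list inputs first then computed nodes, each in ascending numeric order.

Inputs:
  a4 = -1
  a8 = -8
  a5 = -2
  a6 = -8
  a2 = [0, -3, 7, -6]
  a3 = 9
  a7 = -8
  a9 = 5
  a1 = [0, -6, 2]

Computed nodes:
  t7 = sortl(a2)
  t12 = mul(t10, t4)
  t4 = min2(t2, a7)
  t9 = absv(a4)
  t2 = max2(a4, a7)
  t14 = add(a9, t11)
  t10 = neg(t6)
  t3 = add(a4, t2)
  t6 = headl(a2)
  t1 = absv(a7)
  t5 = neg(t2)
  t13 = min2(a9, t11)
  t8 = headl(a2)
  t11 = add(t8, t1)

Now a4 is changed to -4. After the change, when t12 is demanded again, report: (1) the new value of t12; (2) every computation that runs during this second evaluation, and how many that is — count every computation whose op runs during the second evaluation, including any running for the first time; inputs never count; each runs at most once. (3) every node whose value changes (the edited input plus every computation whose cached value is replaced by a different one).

t12 now evaluates to 0.
Run set: t2, t4 (2 run).
Changed values: a4, t2.
The important point: t4 recomputes to an identical value, and the output ends up unchanged.

Initial pass — values computed on the first demand:
  t2 = max2(-1, -8) = -1
  t4 = min2(-1, -8) = -8
  t6 = headl([0, -3, 7, -6]) = 0
  t10 = neg(0) = 0
  t12 = mul(0, -8) = 0

Second demand — change propagation:
  t2: re-runs because a4 -1->-4; new result -4.
  t4: re-runs because t2 -1->-4; new result -8 (unchanged).
  t12: re-examined; everything it read last time is the same (t10 unchanged, t4 unchanged) — cache 0 kept, no run.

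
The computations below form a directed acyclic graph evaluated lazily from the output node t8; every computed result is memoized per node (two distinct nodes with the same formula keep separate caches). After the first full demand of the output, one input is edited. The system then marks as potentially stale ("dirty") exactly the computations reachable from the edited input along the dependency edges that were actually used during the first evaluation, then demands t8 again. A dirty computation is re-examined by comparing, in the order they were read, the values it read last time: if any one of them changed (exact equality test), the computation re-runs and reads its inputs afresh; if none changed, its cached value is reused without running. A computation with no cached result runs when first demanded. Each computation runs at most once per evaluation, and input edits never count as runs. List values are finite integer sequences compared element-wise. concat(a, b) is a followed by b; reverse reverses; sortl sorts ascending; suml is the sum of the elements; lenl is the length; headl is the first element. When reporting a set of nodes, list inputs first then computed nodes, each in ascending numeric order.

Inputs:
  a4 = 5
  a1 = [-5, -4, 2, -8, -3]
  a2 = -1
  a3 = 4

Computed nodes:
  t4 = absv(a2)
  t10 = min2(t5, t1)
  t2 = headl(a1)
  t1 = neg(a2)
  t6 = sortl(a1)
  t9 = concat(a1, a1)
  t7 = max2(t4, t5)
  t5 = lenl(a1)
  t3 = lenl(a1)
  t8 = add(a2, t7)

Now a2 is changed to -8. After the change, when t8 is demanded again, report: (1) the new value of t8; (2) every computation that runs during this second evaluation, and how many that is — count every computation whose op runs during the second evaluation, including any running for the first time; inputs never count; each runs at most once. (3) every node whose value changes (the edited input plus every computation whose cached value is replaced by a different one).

First demand of the output computes:
  t4 = absv(-1) = 1
  t5 = lenl([-5, -4, 2, -8, -3]) = 5
  t7 = max2(1, 5) = 5
  t8 = add(-1, 5) = 4

After the edit, cleaning proceeds:
  t4: a read changed (a2 -1->-8) — executes, giving 8.
  t7: a read changed (t4 1->8) — executes, giving 8.
  t8: a read changed (a2 -1->-8; t7 5->8) — executes, giving 0.

Demanding t8 again yields 0.
3 computations run: t4, t7, t8.
The nodes whose values change: a2, t4, t7, t8.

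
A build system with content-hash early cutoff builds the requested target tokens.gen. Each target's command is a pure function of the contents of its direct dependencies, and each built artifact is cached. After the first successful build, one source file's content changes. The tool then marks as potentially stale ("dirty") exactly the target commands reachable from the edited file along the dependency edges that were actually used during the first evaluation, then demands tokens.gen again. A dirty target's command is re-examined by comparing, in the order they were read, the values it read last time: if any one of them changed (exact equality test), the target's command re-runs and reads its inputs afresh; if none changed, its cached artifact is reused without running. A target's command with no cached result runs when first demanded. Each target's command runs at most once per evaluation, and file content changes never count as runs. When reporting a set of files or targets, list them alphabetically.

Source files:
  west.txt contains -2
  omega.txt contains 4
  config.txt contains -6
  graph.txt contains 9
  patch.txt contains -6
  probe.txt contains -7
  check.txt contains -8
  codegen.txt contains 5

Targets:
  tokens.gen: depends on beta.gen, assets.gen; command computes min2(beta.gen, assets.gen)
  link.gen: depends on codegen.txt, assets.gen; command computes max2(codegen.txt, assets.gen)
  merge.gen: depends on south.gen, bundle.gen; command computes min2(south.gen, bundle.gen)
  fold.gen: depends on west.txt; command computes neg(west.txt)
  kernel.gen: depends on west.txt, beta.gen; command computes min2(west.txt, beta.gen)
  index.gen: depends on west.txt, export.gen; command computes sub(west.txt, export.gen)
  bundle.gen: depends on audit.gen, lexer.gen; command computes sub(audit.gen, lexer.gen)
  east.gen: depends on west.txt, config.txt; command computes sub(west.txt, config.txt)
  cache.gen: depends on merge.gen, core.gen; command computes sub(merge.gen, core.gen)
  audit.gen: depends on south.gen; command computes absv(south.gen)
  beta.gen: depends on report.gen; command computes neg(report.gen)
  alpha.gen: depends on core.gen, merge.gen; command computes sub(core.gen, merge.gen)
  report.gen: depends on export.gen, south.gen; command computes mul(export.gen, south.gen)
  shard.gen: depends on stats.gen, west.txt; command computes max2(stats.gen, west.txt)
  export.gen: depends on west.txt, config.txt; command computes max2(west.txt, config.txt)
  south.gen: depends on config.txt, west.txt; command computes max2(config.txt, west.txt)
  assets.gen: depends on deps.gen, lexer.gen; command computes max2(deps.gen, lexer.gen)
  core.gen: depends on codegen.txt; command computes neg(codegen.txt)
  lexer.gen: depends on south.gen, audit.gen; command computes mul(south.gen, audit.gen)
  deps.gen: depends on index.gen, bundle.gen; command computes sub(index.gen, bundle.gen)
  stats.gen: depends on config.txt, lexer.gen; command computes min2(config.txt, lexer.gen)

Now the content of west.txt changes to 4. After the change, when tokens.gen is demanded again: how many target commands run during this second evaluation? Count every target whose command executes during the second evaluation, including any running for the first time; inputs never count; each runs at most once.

First evaluation (everything demanded from the output):
  export.gen = max2(-2, -6) = -2
  index.gen = sub(-2, -2) = 0
  south.gen = max2(-6, -2) = -2
  audit.gen = absv(-2) = 2
  lexer.gen = mul(-2, 2) = -4
  bundle.gen = sub(2, -4) = 6
  deps.gen = sub(0, 6) = -6
  assets.gen = max2(-6, -4) = -4
  report.gen = mul(-2, -2) = 4
  beta.gen = neg(4) = -4
  tokens.gen = min2(-4, -4) = -4

Propagation after the edit:
  export.gen: runs — west.txt -2->4; result 4.
  index.gen: runs — west.txt -2->4; export.gen -2->4; result 0 (same value as before).
  south.gen: runs — west.txt -2->4; result 4.
  audit.gen: runs — south.gen -2->4; result 4.
  lexer.gen: runs — south.gen -2->4; audit.gen 2->4; result 16.
  bundle.gen: runs — audit.gen 2->4; lexer.gen -4->16; result -12.
  deps.gen: runs — bundle.gen 6->-12; result 12.
  assets.gen: runs — deps.gen -6->12; lexer.gen -4->16; result 16.
  report.gen: runs — export.gen -2->4; south.gen -2->4; result 16.
  beta.gen: runs — report.gen 4->16; result -16.
  tokens.gen: runs — beta.gen -4->-16; assets.gen -4->16; result -16.

Target commands that run: assets.gen, audit.gen, beta.gen, bundle.gen, deps.gen, export.gen, index.gen, lexer.gen, report.gen, south.gen, tokens.gen — 11 in total.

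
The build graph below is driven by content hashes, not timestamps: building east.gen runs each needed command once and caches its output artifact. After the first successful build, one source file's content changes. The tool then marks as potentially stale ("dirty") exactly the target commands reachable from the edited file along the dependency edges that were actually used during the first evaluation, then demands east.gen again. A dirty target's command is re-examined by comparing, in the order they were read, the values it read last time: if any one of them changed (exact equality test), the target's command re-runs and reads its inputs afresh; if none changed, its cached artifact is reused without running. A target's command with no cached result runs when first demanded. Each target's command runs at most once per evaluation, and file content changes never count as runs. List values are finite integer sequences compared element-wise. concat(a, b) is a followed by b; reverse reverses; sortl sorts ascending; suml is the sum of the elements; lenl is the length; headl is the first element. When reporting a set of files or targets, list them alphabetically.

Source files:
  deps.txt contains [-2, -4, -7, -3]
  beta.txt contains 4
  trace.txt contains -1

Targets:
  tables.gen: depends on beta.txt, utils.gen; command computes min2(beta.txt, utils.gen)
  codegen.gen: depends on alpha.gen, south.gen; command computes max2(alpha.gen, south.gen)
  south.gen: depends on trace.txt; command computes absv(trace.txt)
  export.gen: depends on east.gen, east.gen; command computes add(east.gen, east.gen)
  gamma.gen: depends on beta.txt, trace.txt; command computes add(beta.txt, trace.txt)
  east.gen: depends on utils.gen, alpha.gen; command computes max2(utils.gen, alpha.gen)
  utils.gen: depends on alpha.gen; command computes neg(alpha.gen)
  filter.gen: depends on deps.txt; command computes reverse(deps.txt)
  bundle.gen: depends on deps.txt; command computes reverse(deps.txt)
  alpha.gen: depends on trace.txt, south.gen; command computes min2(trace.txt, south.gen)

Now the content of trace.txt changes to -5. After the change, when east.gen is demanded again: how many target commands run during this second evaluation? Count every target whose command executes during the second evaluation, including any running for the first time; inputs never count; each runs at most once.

Run set: alpha.gen, east.gen, south.gen, utils.gen (4 run).

Initial pass — values computed on the first demand:
  south.gen = absv(-1) = 1
  alpha.gen = min2(-1, 1) = -1
  utils.gen = neg(-1) = 1
  east.gen = max2(1, -1) = 1

Second demand — change propagation:
  south.gen: re-runs because trace.txt -1->-5; new result 5.
  alpha.gen: re-runs because trace.txt -1->-5; south.gen 1->5; new result -5.
  utils.gen: re-runs because alpha.gen -1->-5; new result 5.
  east.gen: re-runs because utils.gen 1->5; alpha.gen -1->-5; new result 5.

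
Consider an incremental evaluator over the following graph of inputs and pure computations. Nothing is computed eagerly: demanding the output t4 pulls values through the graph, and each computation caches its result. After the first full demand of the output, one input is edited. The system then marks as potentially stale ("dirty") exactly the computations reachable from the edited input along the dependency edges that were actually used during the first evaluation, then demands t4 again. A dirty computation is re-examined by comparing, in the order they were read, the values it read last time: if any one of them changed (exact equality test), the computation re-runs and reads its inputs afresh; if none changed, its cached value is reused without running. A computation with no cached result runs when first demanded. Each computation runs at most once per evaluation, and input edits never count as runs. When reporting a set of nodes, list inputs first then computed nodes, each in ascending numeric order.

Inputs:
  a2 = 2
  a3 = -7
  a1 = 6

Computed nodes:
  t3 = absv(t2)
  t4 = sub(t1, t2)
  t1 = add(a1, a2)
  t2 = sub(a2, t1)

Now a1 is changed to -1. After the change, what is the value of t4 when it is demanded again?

Initial pass — values computed on the first demand:
  t1 = add(6, 2) = 8
  t2 = sub(2, 8) = -6
  t4 = sub(8, -6) = 14

Second demand — change propagation:
  t1: re-runs because a1 6->-1; new result 1.
  t2: re-runs because t1 8->1; new result 1.
  t4: re-runs because t1 8->1; t2 -6->1; new result 0.

t4 now evaluates to 0.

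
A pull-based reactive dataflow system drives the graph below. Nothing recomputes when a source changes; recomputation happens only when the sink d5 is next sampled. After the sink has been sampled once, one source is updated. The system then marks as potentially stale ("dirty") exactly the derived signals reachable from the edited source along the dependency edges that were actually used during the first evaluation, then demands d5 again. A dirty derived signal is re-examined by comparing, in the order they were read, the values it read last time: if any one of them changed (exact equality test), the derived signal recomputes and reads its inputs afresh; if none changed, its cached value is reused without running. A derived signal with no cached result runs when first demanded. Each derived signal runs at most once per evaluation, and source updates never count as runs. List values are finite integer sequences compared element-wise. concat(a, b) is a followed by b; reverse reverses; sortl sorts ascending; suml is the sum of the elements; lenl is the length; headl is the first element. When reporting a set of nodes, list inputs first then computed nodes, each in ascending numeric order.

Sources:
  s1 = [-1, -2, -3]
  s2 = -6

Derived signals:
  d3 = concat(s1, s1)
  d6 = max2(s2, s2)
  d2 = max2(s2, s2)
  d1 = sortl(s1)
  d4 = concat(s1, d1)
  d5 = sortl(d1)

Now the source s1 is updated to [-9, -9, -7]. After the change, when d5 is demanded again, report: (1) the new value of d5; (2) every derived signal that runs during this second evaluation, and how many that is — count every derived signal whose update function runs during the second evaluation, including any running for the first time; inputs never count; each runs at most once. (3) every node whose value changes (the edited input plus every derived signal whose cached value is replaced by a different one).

First evaluation (everything demanded from the output):
  d1 = sortl([-1, -2, -3]) = [-3, -2, -1]
  d5 = sortl([-3, -2, -1]) = [-3, -2, -1]

Propagation after the edit:
  d1: runs — s1 [-1, -2, -3]->[-9, -9, -7]; result [-9, -9, -7].
  d5: runs — d1 [-3, -2, -1]->[-9, -9, -7]; result [-9, -9, -7].

New value of d5: [-9, -9, -7].
Derived signals that run: d1, d5 — 2 in total.
Values that change: s1, d1, d5.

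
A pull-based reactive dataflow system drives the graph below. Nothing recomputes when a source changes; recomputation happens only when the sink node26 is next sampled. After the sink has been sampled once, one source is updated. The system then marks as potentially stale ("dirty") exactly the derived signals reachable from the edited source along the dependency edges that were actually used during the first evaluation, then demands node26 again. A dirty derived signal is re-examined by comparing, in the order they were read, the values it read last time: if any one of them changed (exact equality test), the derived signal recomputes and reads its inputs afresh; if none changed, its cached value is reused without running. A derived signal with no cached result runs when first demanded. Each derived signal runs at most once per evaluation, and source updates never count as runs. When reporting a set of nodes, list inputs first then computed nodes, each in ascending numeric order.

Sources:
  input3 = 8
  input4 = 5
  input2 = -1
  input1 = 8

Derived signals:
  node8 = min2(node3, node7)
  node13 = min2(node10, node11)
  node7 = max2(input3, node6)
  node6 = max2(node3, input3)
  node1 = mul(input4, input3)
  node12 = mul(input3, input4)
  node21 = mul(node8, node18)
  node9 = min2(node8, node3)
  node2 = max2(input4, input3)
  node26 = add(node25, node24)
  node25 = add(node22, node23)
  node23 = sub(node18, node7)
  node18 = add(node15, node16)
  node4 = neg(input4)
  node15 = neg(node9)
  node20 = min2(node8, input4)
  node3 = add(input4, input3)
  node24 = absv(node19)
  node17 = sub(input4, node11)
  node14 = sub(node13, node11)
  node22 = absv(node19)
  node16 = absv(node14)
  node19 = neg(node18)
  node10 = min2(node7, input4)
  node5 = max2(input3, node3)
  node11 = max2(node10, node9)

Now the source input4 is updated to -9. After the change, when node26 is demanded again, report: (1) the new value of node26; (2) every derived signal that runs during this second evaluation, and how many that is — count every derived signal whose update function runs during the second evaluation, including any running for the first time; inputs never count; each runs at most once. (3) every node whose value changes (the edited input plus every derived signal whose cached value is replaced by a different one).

New value of node26: 19.
Derived signals that run: node3, node6, node7, node8, node9, node10, node11, node13, node14, node15, node18, node19, node22, node23, node24, node25, node26 — 17 in total.
Values that change: input4, node3, node6, node7, node8, node9, node10, node11, node13, node15, node18, node19, node22, node23, node24, node25, node26.
Key observation: the cutoff stops propagation at node16 — its inputs' values are unchanged, so it reuses its cache.

First evaluation (everything demanded from the output):
  node3 = add(5, 8) = 13
  node6 = max2(13, 8) = 13
  node7 = max2(8, 13) = 13
  node8 = min2(13, 13) = 13
  node9 = min2(13, 13) = 13
  node10 = min2(13, 5) = 5
  node11 = max2(5, 13) = 13
  node13 = min2(5, 13) = 5
  node14 = sub(5, 13) = -8
  node15 = neg(13) = -13
  node16 = absv(-8) = 8
  node18 = add(-13, 8) = -5
  node19 = neg(-5) = 5
  node22 = absv(5) = 5
  node23 = sub(-5, 13) = -18
  node24 = absv(5) = 5
  node25 = add(5, -18) = -13
  node26 = add(-13, 5) = -8

Propagation after the edit:
  node3: runs — input4 5->-9; result -1.
  node6: runs — node3 13->-1; result 8.
  node7: runs — node6 13->8; result 8.
  node8: runs — node3 13->-1; node7 13->8; result -1.
  node9: runs — node8 13->-1; node3 13->-1; result -1.
  node10: runs — node7 13->8; input4 5->-9; result -9.
  node11: runs — node10 5->-9; node9 13->-1; result -1.
  node13: runs — node10 5->-9; node11 13->-1; result -9.
  node14: runs — node13 5->-9; node11 13->-1; result -8 (same value as before).
  node15: runs — node9 13->-1; result 1.
  node16: checked — values it read are unchanged (node14 unchanged); reused cached 8 without running.
  node18: runs — node15 -13->1; result 9.
  node19: runs — node18 -5->9; result -9.
  node22: runs — node19 5->-9; result 9.
  node23: runs — node18 -5->9; node7 13->8; result 1.
  node24: runs — node19 5->-9; result 9.
  node25: runs — node22 5->9; node23 -18->1; result 10.
  node26: runs — node25 -13->10; node24 5->9; result 19.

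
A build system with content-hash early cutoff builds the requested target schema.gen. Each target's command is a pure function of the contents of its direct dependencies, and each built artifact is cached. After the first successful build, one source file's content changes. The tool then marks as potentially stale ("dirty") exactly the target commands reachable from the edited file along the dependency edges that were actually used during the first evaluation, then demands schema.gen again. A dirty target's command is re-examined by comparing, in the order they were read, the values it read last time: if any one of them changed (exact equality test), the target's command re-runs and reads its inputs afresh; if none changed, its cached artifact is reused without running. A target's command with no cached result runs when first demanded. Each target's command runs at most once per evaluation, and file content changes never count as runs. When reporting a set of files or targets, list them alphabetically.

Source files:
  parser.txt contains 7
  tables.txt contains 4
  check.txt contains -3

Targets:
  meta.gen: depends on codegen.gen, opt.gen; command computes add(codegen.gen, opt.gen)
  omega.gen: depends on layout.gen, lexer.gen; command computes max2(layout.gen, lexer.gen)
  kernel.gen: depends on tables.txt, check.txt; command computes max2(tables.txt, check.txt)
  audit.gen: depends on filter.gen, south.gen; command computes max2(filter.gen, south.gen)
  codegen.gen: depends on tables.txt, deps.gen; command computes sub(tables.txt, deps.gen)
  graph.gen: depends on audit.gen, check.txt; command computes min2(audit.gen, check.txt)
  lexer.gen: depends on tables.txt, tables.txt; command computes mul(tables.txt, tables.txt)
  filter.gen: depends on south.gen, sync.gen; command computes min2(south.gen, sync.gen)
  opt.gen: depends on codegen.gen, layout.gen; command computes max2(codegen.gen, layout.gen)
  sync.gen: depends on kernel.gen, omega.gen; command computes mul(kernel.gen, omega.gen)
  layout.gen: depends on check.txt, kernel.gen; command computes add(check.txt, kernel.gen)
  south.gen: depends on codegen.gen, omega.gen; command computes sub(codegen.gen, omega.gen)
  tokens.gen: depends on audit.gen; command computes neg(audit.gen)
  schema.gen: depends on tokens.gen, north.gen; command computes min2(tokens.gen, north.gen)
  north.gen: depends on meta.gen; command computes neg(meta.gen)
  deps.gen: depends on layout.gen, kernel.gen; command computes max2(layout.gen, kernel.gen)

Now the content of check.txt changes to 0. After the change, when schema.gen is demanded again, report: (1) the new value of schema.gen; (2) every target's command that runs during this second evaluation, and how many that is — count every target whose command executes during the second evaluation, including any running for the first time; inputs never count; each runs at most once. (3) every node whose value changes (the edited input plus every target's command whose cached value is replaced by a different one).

New value of schema.gen: -4.
Target commands that run: deps.gen, kernel.gen, layout.gen, meta.gen, north.gen, omega.gen, opt.gen, schema.gen — 8 in total.
Values that change: check.txt, layout.gen, meta.gen, north.gen, opt.gen, schema.gen.
Key observation: the cutoff stops propagation at codegen.gen — its inputs' values are unchanged, so it reuses its cache.

First evaluation (everything demanded from the output):
  kernel.gen = max2(4, -3) = 4
  layout.gen = add(-3, 4) = 1
  deps.gen = max2(1, 4) = 4
  codegen.gen = sub(4, 4) = 0
  lexer.gen = mul(4, 4) = 16
  omega.gen = max2(1, 16) = 16
  opt.gen = max2(0, 1) = 1
  meta.gen = add(0, 1) = 1
  north.gen = neg(1) = -1
  south.gen = sub(0, 16) = -16
  sync.gen = mul(4, 16) = 64
  filter.gen = min2(-16, 64) = -16
  audit.gen = max2(-16, -16) = -16
  tokens.gen = neg(-16) = 16
  schema.gen = min2(16, -1) = -1

Propagation after the edit:
  kernel.gen: runs — check.txt -3->0; result 4 (same value as before).
  layout.gen: runs — check.txt -3->0; result 4.
  deps.gen: runs — layout.gen 1->4; result 4 (same value as before).
  codegen.gen: checked — values it read are unchanged (tables.txt unchanged, deps.gen unchanged); reused cached 0 without running.
  omega.gen: runs — layout.gen 1->4; result 16 (same value as before).
  opt.gen: runs — layout.gen 1->4; result 4.
  meta.gen: runs — opt.gen 1->4; result 4.
  north.gen: runs — meta.gen 1->4; result -4.
  south.gen: checked — values it read are unchanged (codegen.gen unchanged, omega.gen unchanged); reused cached -16 without running.
  sync.gen: checked — values it read are unchanged (kernel.gen unchanged, omega.gen unchanged); reused cached 64 without running.
  filter.gen: checked — values it read are unchanged (south.gen unchanged, sync.gen unchanged); reused cached -16 without running.
  audit.gen: checked — values it read are unchanged (filter.gen unchanged, south.gen unchanged); reused cached -16 without running.
  tokens.gen: checked — values it read are unchanged (audit.gen unchanged); reused cached 16 without running.
  schema.gen: runs — north.gen -1->-4; result -4.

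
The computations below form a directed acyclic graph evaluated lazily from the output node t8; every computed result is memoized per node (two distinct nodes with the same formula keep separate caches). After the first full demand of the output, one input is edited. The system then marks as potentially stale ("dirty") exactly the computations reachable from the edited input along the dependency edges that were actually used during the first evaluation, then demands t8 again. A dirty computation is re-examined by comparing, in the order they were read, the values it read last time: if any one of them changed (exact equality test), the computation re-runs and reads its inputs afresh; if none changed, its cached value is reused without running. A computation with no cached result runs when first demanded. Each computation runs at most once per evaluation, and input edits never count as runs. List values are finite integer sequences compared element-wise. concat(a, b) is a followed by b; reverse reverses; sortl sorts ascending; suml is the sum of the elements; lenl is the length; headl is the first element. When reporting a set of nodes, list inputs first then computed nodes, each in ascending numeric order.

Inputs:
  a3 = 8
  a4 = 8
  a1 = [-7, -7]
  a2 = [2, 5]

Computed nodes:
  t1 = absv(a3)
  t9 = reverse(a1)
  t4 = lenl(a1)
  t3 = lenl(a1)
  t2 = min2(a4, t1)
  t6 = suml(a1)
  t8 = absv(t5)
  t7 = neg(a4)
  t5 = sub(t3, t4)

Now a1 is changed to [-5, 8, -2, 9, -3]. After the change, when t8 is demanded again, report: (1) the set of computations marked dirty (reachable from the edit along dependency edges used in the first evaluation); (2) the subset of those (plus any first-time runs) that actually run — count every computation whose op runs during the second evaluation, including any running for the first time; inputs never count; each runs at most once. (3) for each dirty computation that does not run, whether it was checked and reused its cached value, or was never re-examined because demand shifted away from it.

The edit dirties: t3, t4, t5, t8.
3 computations run: t3, t4, t5.
Cache hits after checking: t8.
Note the absorption at t5: it re-runs yet its value is the same, leaving the output's value untouched.

First demand of the output computes:
  t3 = lenl([-7, -7]) = 2
  t4 = lenl([-7, -7]) = 2
  t5 = sub(2, 2) = 0
  t8 = absv(0) = 0

After the edit, cleaning proceeds:
  t3: a read changed (a1 [-7, -7]->[-5, 8, -2, 9, -3]) — executes, giving 5.
  t4: a read changed (a1 [-7, -7]->[-5, 8, -2, 9, -3]) — executes, giving 5.
  t5: a read changed (t3 2->5; t4 2->5) — executes, giving 0 — identical to its old value.
  t8: dirty, but its reads are unchanged (t5 unchanged); cached 0 stands.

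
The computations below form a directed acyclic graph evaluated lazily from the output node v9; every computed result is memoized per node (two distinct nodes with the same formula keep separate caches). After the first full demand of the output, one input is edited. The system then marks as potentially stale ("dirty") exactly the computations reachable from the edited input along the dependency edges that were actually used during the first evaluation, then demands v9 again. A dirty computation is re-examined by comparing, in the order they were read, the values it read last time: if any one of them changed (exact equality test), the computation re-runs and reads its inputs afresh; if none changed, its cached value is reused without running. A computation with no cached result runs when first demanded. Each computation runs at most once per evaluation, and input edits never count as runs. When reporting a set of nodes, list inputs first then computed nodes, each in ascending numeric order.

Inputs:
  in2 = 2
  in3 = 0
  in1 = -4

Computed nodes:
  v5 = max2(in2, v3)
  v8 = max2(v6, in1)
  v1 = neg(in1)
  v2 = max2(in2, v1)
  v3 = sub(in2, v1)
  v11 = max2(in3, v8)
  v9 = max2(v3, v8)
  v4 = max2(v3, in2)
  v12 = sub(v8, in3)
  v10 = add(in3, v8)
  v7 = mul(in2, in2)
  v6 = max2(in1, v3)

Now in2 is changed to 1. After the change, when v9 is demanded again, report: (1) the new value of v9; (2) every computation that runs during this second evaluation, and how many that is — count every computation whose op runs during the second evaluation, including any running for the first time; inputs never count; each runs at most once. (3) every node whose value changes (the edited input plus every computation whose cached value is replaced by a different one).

First demand of the output computes:
  v1 = neg(-4) = 4
  v3 = sub(2, 4) = -2
  v6 = max2(-4, -2) = -2
  v8 = max2(-2, -4) = -2
  v9 = max2(-2, -2) = -2

After the edit, cleaning proceeds:
  v3: a read changed (in2 2->1) — executes, giving -3.
  v6: a read changed (v3 -2->-3) — executes, giving -3.
  v8: a read changed (v6 -2->-3) — executes, giving -3.
  v9: a read changed (v3 -2->-3; v8 -2->-3) — executes, giving -3.

Demanding v9 again yields -3.
4 computations run: v3, v6, v8, v9.
The nodes whose values change: in2, v3, v6, v8, v9.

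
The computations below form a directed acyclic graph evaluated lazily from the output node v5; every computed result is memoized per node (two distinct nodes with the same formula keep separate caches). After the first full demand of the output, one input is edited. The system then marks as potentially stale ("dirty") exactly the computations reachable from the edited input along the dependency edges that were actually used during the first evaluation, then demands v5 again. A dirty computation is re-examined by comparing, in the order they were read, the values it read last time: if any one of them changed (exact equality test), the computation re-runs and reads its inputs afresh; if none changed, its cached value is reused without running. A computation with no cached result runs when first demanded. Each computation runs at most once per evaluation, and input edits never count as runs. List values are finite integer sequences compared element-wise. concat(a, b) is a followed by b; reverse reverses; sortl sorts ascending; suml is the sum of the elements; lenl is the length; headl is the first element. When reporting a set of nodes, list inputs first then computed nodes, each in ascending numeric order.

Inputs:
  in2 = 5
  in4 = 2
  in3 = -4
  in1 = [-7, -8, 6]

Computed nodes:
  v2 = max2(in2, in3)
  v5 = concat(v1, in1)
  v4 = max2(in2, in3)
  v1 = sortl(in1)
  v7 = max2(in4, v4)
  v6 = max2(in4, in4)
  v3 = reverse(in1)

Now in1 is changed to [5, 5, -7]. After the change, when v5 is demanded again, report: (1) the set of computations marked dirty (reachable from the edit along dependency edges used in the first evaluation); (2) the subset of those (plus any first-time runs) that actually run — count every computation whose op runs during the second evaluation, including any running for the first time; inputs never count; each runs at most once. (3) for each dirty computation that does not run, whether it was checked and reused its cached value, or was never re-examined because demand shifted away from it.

First demand of the output computes:
  v1 = sortl([-7, -8, 6]) = [-8, -7, 6]
  v5 = concat([-8, -7, 6], [-7, -8, 6]) = [-8, -7, 6, -7, -8, 6]

After the edit, cleaning proceeds:
  v1: a read changed (in1 [-7, -8, 6]->[5, 5, -7]) — executes, giving [-7, 5, 5].
  v5: a read changed (v1 [-8, -7, 6]->[-7, 5, 5]; in1 [-7, -8, 6]->[5, 5, -7]) — executes, giving [-7, 5, 5, 5, 5, -7].

The edit dirties: v1, v5.
2 computations run: v1, v5.
No dirty computation escaped a run.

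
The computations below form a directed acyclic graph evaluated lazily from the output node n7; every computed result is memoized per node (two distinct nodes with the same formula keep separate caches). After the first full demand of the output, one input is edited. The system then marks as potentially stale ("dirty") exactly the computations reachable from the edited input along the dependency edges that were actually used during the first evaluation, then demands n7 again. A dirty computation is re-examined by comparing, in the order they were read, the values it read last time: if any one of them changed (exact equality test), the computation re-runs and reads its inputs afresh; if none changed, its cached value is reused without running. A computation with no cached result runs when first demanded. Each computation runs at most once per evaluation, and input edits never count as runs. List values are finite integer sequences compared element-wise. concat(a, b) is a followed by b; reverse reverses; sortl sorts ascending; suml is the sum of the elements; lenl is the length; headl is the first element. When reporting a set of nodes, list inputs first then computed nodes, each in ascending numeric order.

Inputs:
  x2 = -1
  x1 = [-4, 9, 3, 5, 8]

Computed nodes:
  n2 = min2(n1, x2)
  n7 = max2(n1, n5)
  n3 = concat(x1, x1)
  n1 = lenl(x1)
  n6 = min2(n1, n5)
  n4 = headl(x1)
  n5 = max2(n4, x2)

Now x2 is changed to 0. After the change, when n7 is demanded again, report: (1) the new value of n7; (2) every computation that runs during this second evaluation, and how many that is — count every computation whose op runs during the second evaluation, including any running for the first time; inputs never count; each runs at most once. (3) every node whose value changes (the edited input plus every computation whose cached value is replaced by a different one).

Demanding n7 again yields 5.
2 computations run: n5, n7.
The nodes whose values change: x2, n5.

First demand of the output computes:
  n1 = lenl([-4, 9, 3, 5, 8]) = 5
  n4 = headl([-4, 9, 3, 5, 8]) = -4
  n5 = max2(-4, -1) = -1
  n7 = max2(5, -1) = 5

After the edit, cleaning proceeds:
  n5: a read changed (x2 -1->0) — executes, giving 0.
  n7: a read changed (n5 -1->0) — executes, giving 5 — identical to its old value.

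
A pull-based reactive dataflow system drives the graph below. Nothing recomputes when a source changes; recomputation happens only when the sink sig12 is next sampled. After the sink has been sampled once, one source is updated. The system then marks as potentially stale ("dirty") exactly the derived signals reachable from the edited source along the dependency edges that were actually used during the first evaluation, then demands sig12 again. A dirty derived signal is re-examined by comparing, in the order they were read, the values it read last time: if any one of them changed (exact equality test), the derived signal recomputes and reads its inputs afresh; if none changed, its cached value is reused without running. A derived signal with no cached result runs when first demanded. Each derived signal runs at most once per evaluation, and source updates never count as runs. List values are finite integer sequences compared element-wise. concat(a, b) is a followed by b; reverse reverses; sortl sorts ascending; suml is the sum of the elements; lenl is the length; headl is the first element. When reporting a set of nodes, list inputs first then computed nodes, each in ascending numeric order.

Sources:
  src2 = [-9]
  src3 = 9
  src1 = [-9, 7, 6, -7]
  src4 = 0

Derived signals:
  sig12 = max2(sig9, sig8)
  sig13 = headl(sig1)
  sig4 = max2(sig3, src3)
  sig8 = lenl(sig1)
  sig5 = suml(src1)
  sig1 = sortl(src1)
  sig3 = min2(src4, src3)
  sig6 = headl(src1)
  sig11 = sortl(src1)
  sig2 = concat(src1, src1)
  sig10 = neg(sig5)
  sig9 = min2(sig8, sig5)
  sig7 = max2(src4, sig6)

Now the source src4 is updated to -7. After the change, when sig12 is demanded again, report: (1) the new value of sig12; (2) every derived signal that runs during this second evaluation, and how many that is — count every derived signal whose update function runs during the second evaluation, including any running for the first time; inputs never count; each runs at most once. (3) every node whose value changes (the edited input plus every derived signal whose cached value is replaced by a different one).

First evaluation (everything demanded from the output):
  sig1 = sortl([-9, 7, 6, -7]) = [-9, -7, 6, 7]
  sig5 = suml([-9, 7, 6, -7]) = -3
  sig8 = lenl([-9, -7, 6, 7]) = 4
  sig9 = min2(4, -3) = -3
  sig12 = max2(-3, 4) = 4

Propagation after the edit:
  src4 feeds no computation that the output demands — nothing is marked dirty and nothing runs.

Key observation: src4 is never demanded by the output, so the edit triggers no recomputation at all.

New value of sig12: 4.
Derived signals that run: none — 0 in total.
Values that change: src4.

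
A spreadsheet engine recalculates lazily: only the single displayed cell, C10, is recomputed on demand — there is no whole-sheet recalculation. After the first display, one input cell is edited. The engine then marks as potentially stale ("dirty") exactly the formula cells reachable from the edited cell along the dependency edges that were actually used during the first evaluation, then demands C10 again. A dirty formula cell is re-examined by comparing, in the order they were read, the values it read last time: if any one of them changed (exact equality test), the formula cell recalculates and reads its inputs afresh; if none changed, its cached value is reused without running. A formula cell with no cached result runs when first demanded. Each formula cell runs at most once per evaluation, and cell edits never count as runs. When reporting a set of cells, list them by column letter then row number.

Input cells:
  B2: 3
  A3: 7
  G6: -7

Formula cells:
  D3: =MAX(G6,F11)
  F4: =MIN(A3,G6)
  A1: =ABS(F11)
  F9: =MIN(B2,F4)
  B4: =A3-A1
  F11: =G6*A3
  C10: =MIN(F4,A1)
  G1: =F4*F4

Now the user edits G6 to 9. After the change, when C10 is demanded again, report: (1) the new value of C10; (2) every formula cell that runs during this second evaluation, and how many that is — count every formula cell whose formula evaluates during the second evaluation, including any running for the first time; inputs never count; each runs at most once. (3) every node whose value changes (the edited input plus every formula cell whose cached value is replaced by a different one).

First evaluation (everything demanded from the output):
  F4 = MIN(7, -7) = -7
  F11 = -7 * 7 = -49
  A1 = ABS(-49) = 49
  C10 = MIN(-7, 49) = -7

Propagation after the edit:
  F4: runs — G6 -7->9; result 7.
  F11: runs — G6 -7->9; result 63.
  A1: runs — F11 -49->63; result 63.
  C10: runs — F4 -7->7; A1 49->63; result 7.

New value of C10: 7.
Formula cells that run: A1, C10, F4, F11 — 4 in total.
Values that change: A1, C10, F4, F11, G6.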